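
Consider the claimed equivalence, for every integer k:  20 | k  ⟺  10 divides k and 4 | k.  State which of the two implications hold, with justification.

Forward direction. If 20 ∣ k, write k = 20q. Since 20 = 2·10, k = 10·(2q), so 10 ∣ k; and since 20 = 5·4, k = 4·(5q), so 4 ∣ k.

Converse. Suppose 10 ∣ k and 4 ∣ k. Any common multiple of 10 and 4 is a multiple of their lcm; here lcm(10, 4) = 10·4/gcd(10, 4) = 40/2 = 20, so 20 ∣ k.

Both directions hold; the statement is true.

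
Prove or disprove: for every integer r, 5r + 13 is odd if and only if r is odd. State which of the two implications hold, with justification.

(→) This fails: r = 4 gives 5r + 13 = 33, which is odd, but 4 is even, not odd.

(←) This also fails: r = 1 is odd, but 5r + 13 = 18 is even, not odd.

(⇒) fails and (⇐) fails.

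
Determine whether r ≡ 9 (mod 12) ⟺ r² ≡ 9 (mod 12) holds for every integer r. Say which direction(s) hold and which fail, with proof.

Converse. This fails: take r = 3. Then 3² = 9 ≡ 9 (mod 12), yet 3 ≡ 3 (mod 12), not 9.

Forward direction. Suppose r ≡ 9 (mod 12). Write r = 12j + 9. Then (12j + 9)² = 144j² + 216j + 81 = 12(12j² + 18j + 6) + 9, so r² ≡ 9 (mod 12).

Only the forward implication holds.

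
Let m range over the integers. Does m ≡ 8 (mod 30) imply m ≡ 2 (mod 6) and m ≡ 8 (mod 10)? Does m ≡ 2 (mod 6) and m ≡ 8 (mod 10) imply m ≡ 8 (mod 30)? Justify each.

Both directions hold; the statement is true.

(⟹) Suppose m ≡ 8 (mod 30); write m = 30j + 8. Since 6 ∣ 30, reducing mod 6 gives m ≡ 8 ≡ 2 (mod 6); since 10 ∣ 30, reducing mod 10 gives m ≡ 8 (mod 10).

(⟸) Conversely, if m ≡ 2 (mod 6) and m ≡ 8 (mod 10), then by the Chinese remainder theorem m ≡ 8 (mod 30). This is exactly m ≡ 8 (mod 30).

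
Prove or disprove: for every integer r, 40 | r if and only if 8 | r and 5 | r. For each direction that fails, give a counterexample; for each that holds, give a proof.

The biconditional holds.

[⇒] If 40 ∣ r, write r = 40q. Since 40 = 5·8, r = 8·(5q), so 8 ∣ r; and since 40 = 8·5, r = 5·(8q), so 5 ∣ r.

[⇐] Suppose 8 ∣ r and 5 ∣ r. Any common multiple of 8 and 5 is a multiple of their lcm; here gcd(8, 5) = 1, so lcm(8, 5) = 8·5 = 40, so 40 ∣ r.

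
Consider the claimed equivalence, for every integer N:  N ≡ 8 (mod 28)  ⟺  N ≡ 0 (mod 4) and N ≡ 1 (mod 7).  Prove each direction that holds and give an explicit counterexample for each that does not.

Both directions hold; the statement is true.

[⇒] Suppose N ≡ 8 (mod 28); write N = 28j + 8. Since 4 ∣ 28, reducing mod 4 gives N ≡ 8 ≡ 0 (mod 4); since 7 ∣ 28, reducing mod 7 gives N ≡ 8 ≡ 1 (mod 7).

[⇐] Conversely, if N ≡ 0 (mod 4) and N ≡ 1 (mod 7), then by the Chinese remainder theorem N ≡ 8 (mod 28). This is exactly N ≡ 8 (mod 28).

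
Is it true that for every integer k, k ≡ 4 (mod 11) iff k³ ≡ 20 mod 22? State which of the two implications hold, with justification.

Only the reverse direction holds.

(⟸) The residues r modulo 22 with r³ ≡ 20 (mod 22) are exactly {4}, and each is ≡ 4 (mod 11).

(⟹) This fails: take k = 15. Then 15 ≡ 4 (mod 11), but 15³ = 3375 ≡ 9 (mod 22), not 20.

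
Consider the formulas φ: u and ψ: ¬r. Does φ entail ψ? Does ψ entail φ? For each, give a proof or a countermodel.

Forward direction. This fails. Under u = T, r = T, the left side is true but the right side is false.

Converse. This fails. Under u = F, r = F, the left side is false but the right side is true.

Neither implication holds.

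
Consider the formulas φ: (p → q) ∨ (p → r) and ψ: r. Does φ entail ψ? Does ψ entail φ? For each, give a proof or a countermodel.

(⟹) This fails. Under r = F, q = F, p = F, the left side is true but the right side is false.

(⟸) Assume the antecedent. If r is true, (p → q) ∨ (p → r) reduces to true regardless of the other variables. If r is false, the antecedent cannot hold. Either way (p → q) ∨ (p → r) holds.

Not equivalent: only (⇐) holds.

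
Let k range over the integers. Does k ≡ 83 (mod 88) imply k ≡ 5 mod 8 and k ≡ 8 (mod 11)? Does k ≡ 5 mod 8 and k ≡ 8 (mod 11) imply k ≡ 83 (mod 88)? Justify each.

(⇒) fails and (⇐) fails.

(⟹) This fails: k = 83 gives 83 ≡ 83 (mod 88) but 83 ≡ 3 (mod 8), so the conjunction on the right does not hold.

(⟸) This fails: k = 85 satisfies both congruences on the right (85 ≡ 5 mod 8 and 85 ≡ 8 mod 11) yet 85 ≡ 85 (mod 88), not 83.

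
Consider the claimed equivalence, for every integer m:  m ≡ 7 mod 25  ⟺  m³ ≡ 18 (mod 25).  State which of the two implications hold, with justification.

The biconditional holds.

[⇒] Suppose m ≡ 7 mod 25. Write m = 25j + 7. Then (25j + 7)³ = 15625j³ + 13125j² + 3675j + 343 = 25(625j³ + 525j² + 147j + 13) + 18, so m³ ≡ 18 (mod 25).

[⇐] Conversely, suppose m³ ≡ 18 (mod 25). The only residue r in {0, …, 24} with r³ ≡ 18 (mod 25) is r = 7, so m ≡ 7 (mod 25).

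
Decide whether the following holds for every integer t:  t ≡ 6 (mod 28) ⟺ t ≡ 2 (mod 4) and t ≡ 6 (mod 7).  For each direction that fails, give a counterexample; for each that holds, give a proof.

Both implications hold.

(←) If t ≡ 2 (mod 4) and t ≡ 6 (mod 7), then by the Chinese remainder theorem t ≡ 6 (mod 28). This is exactly t ≡ 6 (mod 28).

(→) Suppose t ≡ 6 (mod 28); write t = 28j + 6. Since 4 ∣ 28, reducing mod 4 gives t ≡ 6 ≡ 2 (mod 4); since 7 ∣ 28, reducing mod 7 gives t ≡ 6 (mod 7).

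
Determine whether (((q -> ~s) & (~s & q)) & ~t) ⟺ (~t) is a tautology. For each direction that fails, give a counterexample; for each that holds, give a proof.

(⇒) Assume the antecedent. If t is true, the antecedent cannot hold. If t is false, ~t reduces to true regardless of the other variables. Either way ~t holds.

(⇐) This fails. Under t = F, s = F, q = F, the left side is false but the right side is true.

Not equivalent: only (⇒) holds.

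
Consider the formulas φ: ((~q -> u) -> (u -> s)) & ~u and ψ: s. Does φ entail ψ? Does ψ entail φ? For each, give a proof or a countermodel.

(→) This fails. Under q = F, s = F, u = F, the left side is true but the right side is false.

(←) This fails. Under q = F, s = T, u = T, the left side is false but the right side is true.

Both directions fail.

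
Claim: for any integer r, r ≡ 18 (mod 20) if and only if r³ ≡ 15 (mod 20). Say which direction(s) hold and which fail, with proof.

(⇒) This fails: take r = 18. Then 18 ≡ 18 (mod 20), but 18³ = 5832 ≡ 12 (mod 20), not 15.

(⇐) This fails: take r = 15. Then 15³ = 3375 ≡ 15 (mod 20), yet 15 ≡ 15 (mod 20), not 18.

Neither direction holds.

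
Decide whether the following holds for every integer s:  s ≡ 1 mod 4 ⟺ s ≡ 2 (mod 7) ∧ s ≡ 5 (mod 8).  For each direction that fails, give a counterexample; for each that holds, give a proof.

[⇐] If s ≡ 2 (mod 7) and s ≡ 5 (mod 8), then by the Chinese remainder theorem s ≡ 37 (mod 56). Since 37 ≡ 1 (mod 4) and 4 ∣ 56, we get s ≡ 1 (mod 4).

[⇒] This fails: s = 1 gives 1 ≡ 1 (mod 4) but 1 ≡ 1 (mod 7), so the conjunction on the right does not hold.

Only the converse holds.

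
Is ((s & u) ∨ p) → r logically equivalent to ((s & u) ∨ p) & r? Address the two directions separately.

(⇒) fails; (⇐) holds.

(⇐) Assume the antecedent. If r is true, ((s & u) ∨ p) → r reduces to true regardless of the other variables. If r is false, the antecedent cannot hold. Either way ((s & u) ∨ p) → r holds.

(⇒) This fails. Under u = F, r = F, s = F, p = F, the left side is true but the right side is false.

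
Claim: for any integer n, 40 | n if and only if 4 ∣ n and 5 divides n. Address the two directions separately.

(⇒) If 40 ∣ n, write n = 40q. Since 40 = 10·4, n = 4·(10q), so 4 ∣ n; and since 40 = 8·5, n = 5·(8q), so 5 ∣ n.

(⇐) This fails: take n = 20. Both 4 ∣ 20 and 5 ∣ 20, yet 20 is not a multiple of 40 (since 20 = 0·40 + 20), so 40 ∤ 20.

(⇒) holds; (⇐) fails.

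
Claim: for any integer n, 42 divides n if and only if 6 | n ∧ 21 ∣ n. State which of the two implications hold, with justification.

Equivalent; both directions hold.

(⇒) If 42 ∣ n, write n = 42q. Since 42 = 7·6, n = 6·(7q), so 6 ∣ n; and since 42 = 2·21, n = 21·(2q), so 21 ∣ n.

(⇐) Suppose 6 ∣ n and 21 ∣ n. Any common multiple of 6 and 21 is a multiple of their lcm; here lcm(6, 21) = 6·21/gcd(6, 21) = 126/3 = 42, so 42 ∣ n.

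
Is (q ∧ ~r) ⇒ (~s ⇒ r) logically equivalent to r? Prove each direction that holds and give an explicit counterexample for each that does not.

Only the reverse direction holds.

(⟹) This fails. Under q = F, r = F, s = F, the left side is true but the right side is false.

(⟸) Assume the antecedent. If q is true, the antecedent forces (q = T, r = T, s = F) or (q = T, r = T, s = T), and (q ∧ ~r) ⇒ (~s ⇒ r) holds there. If q is false, (q ∧ ~r) ⇒ (~s ⇒ r) reduces to true regardless of the other variables. Either way (q ∧ ~r) ⇒ (~s ⇒ r) holds.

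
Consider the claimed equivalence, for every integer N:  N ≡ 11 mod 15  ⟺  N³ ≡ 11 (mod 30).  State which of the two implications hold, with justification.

Not equivalent: only (⇐) holds.

(⇒) This fails: take N = 26. Then 26 ≡ 11 (mod 15), but 26³ = 17576 ≡ 26 (mod 30), not 11.

(⇐) Conversely, the residues r modulo 30 with r³ ≡ 11 (mod 30) are exactly {11}, and each is ≡ 11 (mod 15).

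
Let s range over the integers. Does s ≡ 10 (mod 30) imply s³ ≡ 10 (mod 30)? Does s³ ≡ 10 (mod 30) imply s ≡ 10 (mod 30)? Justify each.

[⇒] Suppose s ≡ 10 (mod 30). Write s = 30j + 10. Then (30j + 10)³ = 27000j³ + 27000j² + 9000j + 1000 = 30(900j³ + 900j² + 300j + 33) + 10, so s³ ≡ 10 (mod 30).

[⇐] Conversely, suppose s³ ≡ 10 (mod 30). The only residue r in {0, …, 29} with r³ ≡ 10 (mod 30) is r = 10, so s ≡ 10 (mod 30).

Equivalent; both directions hold.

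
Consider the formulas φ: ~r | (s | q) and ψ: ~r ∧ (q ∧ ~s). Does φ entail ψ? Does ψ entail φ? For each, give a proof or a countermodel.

Forward direction. This fails. Under q = F, r = F, s = F, the left side is true but the right side is false.

Converse. Assume the antecedent. If q is true, ~r | (s | q) reduces to true regardless of the other variables. If q is false, the antecedent cannot hold. Either way ~r | (s | q) holds.

Not equivalent: only (⇐) holds.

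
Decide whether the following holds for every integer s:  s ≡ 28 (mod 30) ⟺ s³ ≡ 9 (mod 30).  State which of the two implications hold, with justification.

(⇒) fails and (⇐) fails.

(→) This fails: take s = 28. Then 28 ≡ 28 (mod 30), but 28³ = 21952 ≡ 22 (mod 30), not 9.

(←) This fails: take s = 9. Then 9³ = 729 ≡ 9 (mod 30), yet 9 ≡ 9 (mod 30), not 28.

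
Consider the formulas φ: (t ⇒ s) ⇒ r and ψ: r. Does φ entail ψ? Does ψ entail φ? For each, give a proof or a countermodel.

(⇒) fails; (⇐) holds.

[⇒] This fails. Under r = F, t = T, s = F, the left side is true but the right side is false.

[⇐] Assume the antecedent. If r is true, (t ⇒ s) ⇒ r reduces to true regardless of the other variables. If r is false, the antecedent cannot hold. Either way (t ⇒ s) ⇒ r holds.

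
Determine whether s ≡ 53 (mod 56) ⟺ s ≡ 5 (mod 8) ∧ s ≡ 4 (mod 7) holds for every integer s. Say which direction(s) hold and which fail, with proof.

(→) Suppose s ≡ 53 (mod 56); write s = 56j + 53. Since 8 ∣ 56, reducing mod 8 gives s ≡ 53 ≡ 5 (mod 8); since 7 ∣ 56, reducing mod 7 gives s ≡ 53 ≡ 4 (mod 7).

(←) Conversely, if s ≡ 5 (mod 8) and s ≡ 4 (mod 7), then by the Chinese remainder theorem s ≡ 53 (mod 56). This is exactly s ≡ 53 (mod 56).

Equivalent; both directions hold.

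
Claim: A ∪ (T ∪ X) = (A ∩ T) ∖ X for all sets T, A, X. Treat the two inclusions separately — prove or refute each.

Forward inclusion. This inclusion fails. Take T = {1}, A = ∅, X = ∅; then 1 ∈ A ∪ (T ∪ X) but 1 ∉ (A ∩ T) ∖ X.

Reverse inclusion. Let x ∈ (A ∩ T) ∖ X. Then x ∈ T ∩ A and x ∉ X, from which x ∈ A ∪ (T ∪ X).

Only the reverse inclusion holds.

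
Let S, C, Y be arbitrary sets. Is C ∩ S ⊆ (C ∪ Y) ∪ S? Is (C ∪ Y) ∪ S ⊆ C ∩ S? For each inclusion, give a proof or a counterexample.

(⊆) holds; (⊇) fails.

(⟹) Let x ∈ C ∩ S. Then either x ∈ S ∩ C and x ∉ Y; or x ∈ S ∩ C ∩ Y. In each case x ∈ (C ∪ Y) ∪ S, so C ∩ S ⊆ (C ∪ Y) ∪ S.

(⟸) This inclusion fails. Take S = {1}, C = ∅, Y = ∅; then 1 ∈ (C ∪ Y) ∪ S but 1 ∉ C ∩ S.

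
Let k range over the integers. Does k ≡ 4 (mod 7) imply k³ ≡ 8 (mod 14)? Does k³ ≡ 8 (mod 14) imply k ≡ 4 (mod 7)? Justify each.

(⇒) This fails: take k = 11. Then 11 ≡ 4 (mod 7), but 11³ = 1331 ≡ 1 (mod 14), not 8.

(⇐) This fails: take k = 2. Then 2³ = 8 ≡ 8 (mod 14), yet 2 ≡ 2 (mod 7), not 4.

Both directions fail.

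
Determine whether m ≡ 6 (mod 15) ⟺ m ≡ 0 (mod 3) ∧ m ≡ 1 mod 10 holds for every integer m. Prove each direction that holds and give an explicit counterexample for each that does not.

Not equivalent: only (⇐) holds.

[⇒] This fails: m = 6 gives 6 ≡ 6 (mod 15) but 6 ≡ 6 (mod 10), so the conjunction on the right does not hold.

[⇐] Conversely, if m ≡ 0 (mod 3) and m ≡ 1 (mod 10), then by the Chinese remainder theorem m ≡ 21 (mod 30). Since 21 ≡ 6 (mod 15) and 15 ∣ 30, we get m ≡ 6 (mod 15).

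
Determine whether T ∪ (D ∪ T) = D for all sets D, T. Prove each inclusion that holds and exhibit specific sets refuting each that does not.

Forward inclusion. This inclusion fails. Take D = ∅, T = {1}; then 1 ∈ T ∪ (D ∪ T) but 1 ∉ D.

Reverse inclusion. Let x ∈ D. Then either x ∈ D and x ∉ T; or x ∈ D ∩ T. In each case x ∈ T ∪ (D ∪ T), so D ⊆ T ∪ (D ∪ T).

(⊆) fails; (⊇) holds.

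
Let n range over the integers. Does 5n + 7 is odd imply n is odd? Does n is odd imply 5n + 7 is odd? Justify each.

(⇒) This fails: n = 0 gives 5n + 7 = 7, which is odd, but 0 is even, not odd.

(⇐) This also fails: n = 3 is odd, but 5n + 7 = 22 is even, not odd.

Both directions fail.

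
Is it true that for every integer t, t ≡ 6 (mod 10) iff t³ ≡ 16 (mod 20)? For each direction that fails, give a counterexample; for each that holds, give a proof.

[⇒] Suppose t ≡ 6 (mod 10). Working modulo 20, t ∈ {6, 16}; for each such r, r³ ≡ 16 (mod 20).

[⇐] Conversely, the residues r modulo 20 with r³ ≡ 16 (mod 20) are exactly {6, 16}, and each is ≡ 6 (mod 10).

Both directions hold.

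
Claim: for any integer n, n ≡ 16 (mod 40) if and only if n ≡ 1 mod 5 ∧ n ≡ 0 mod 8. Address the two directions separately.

Forward direction. Suppose n ≡ 16 (mod 40); write n = 40j + 16. Since 5 ∣ 40, reducing mod 5 gives n ≡ 16 ≡ 1 (mod 5); since 8 ∣ 40, reducing mod 8 gives n ≡ 16 ≡ 0 (mod 8).

Converse. If n ≡ 1 (mod 5) and n ≡ 0 (mod 8), then by the Chinese remainder theorem n ≡ 16 (mod 40). This is exactly n ≡ 16 (mod 40).

Both directions hold; the statement is true.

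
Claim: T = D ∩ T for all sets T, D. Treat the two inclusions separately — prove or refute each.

(⊆) This inclusion fails. Take T = {1}, D = ∅; then 1 ∈ T but 1 ∉ D ∩ T.

(⊇) Let x ∈ D ∩ T. Then x ∈ T ∩ D, from which x ∈ T.

The sets are not equal: only the reverse inclusion holds.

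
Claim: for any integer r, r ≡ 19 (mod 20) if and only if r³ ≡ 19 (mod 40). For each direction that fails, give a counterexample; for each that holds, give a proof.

(⇐) The residues r modulo 40 with r³ ≡ 19 (mod 40) are exactly {19}, and each is ≡ 19 (mod 20).

(⇒) This fails: take r = 39. Then 39 ≡ 19 (mod 20), but 39³ = 59319 ≡ 39 (mod 40), not 19.

Not equivalent: only (⇐) holds.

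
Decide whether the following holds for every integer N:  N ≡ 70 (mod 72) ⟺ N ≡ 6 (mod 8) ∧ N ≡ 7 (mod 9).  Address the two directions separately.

[⇐] If N ≡ 6 (mod 8) and N ≡ 7 (mod 9), then by the Chinese remainder theorem N ≡ 70 (mod 72). This is exactly N ≡ 70 (mod 72).

[⇒] Suppose N ≡ 70 (mod 72); write N = 72j + 70. Since 8 ∣ 72, reducing mod 8 gives N ≡ 70 ≡ 6 (mod 8); since 9 ∣ 72, reducing mod 9 gives N ≡ 70 ≡ 7 (mod 9).

The biconditional holds.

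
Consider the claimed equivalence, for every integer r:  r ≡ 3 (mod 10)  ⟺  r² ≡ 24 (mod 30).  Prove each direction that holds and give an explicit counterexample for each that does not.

(⟹) This fails: take r = 3. Then 3 ≡ 3 (mod 10), but 3² = 9 ≡ 9 (mod 30), not 24.

(⟸) This fails: take r = 12. Then 12² = 144 ≡ 24 (mod 30), yet 12 ≡ 2 (mod 10), not 3.

Neither direction holds.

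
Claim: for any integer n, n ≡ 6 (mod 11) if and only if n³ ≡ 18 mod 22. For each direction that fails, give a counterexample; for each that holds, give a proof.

The forward direction fails; the converse holds.

(→) This fails: take n = 17. Then 17 ≡ 6 (mod 11), but 17³ = 4913 ≡ 7 (mod 22), not 18.

(←) Conversely, the residues r modulo 22 with r³ ≡ 18 (mod 22) are exactly {6}, and each is ≡ 6 (mod 11).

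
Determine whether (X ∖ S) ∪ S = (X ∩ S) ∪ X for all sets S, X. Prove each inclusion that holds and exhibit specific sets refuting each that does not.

(⊆) fails; (⊇) holds.

(⊆) This inclusion fails. Take S = {1}, X = ∅; then 1 ∈ (X ∖ S) ∪ S but 1 ∉ (X ∩ S) ∪ X.

(⊇) Let x ∈ (X ∩ S) ∪ X. Then either x ∈ X and x ∉ S; or x ∈ S ∩ X. In each case x ∈ (X ∖ S) ∪ S, so (X ∩ S) ∪ X ⊆ (X ∖ S) ∪ S.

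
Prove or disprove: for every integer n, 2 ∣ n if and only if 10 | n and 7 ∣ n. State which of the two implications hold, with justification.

Forward direction. This fails: take n = 2. Certainly 2 ∣ 2, but 10 ∤ 2.

Converse. Suppose 10 ∣ n and 7 ∣ n. Any common multiple of 10 and 7 is a multiple of their lcm; here gcd(10, 7) = 1, so lcm(10, 7) = 10·7 = 70, so 70 ∣ n. Since 2 ∣ 70, it follows that 2 ∣ n.

The forward direction fails; the converse holds.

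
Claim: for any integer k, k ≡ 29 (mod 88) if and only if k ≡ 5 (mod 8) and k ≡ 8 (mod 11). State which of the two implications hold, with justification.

[⇒] This fails: k = 29 gives 29 ≡ 29 (mod 88) but 29 ≡ 7 (mod 11), so the conjunction on the right does not hold.

[⇐] This fails: k = 85 satisfies both congruences on the right (85 ≡ 5 mod 8 and 85 ≡ 8 mod 11) yet 85 ≡ 85 (mod 88), not 29.

Both directions fail.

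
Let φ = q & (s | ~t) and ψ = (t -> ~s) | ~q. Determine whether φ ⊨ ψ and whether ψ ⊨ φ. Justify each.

(⇒) This fails. Under t = T, q = T, s = T, the left side is true but the right side is false.

(⇐) This fails. Under t = F, q = F, s = F, the left side is false but the right side is true.

(⇒) fails and (⇐) fails.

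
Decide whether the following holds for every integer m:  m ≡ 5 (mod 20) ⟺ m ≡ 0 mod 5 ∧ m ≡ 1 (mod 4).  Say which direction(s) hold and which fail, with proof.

Both directions hold.

(⟹) Suppose m ≡ 5 (mod 20); write m = 20j + 5. Since 5 ∣ 20, reducing mod 5 gives m ≡ 5 ≡ 0 (mod 5); since 4 ∣ 20, reducing mod 4 gives m ≡ 5 ≡ 1 (mod 4).

(⟸) Conversely, if m ≡ 0 (mod 5) and m ≡ 1 (mod 4), then by the Chinese remainder theorem m ≡ 5 (mod 20). This is exactly m ≡ 5 (mod 20).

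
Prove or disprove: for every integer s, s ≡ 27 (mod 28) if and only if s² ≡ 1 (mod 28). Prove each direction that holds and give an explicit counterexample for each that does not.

(→) Suppose s ≡ 27 (mod 28). Write s = 28j + 27. Then (28j + 27)² = 784j² + 1512j + 729 = 28(28j² + 54j + 26) + 1, so s² ≡ 1 (mod 28).

(←) This fails: take s = 1. Then 1² = 1 ≡ 1 (mod 28), yet 1 ≡ 1 (mod 28), not 27.

Only the forward implication holds.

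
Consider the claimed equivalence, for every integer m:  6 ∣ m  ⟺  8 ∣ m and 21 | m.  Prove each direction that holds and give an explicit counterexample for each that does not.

Only the reverse direction holds.

[⇒] This fails: take m = 6. Certainly 6 ∣ 6, but 8 ∤ 6.

[⇐] Suppose 8 ∣ m and 21 ∣ m. Any common multiple of 8 and 21 is a multiple of their lcm; here gcd(8, 21) = 1, so lcm(8, 21) = 8·21 = 168, so 168 ∣ m. Since 6 ∣ 168, it follows that 6 ∣ m.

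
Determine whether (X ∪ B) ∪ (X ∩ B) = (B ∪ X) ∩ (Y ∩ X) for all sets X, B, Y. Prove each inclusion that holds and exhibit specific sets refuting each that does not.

(⟹) This inclusion fails. Take X = {1}, B = ∅, Y = ∅; then 1 ∈ (X ∪ B) ∪ (X ∩ B) but 1 ∉ (B ∪ X) ∩ (Y ∩ X).

(⟸) Let x ∈ (B ∪ X) ∩ (Y ∩ X). Then either x ∈ X ∩ Y and x ∉ B; or x ∈ X ∩ B ∩ Y. In each case x ∈ (X ∪ B) ∪ (X ∩ B), so (B ∪ X) ∩ (Y ∩ X) ⊆ (X ∪ B) ∪ (X ∩ B).

The sets are not equal: only the reverse inclusion holds.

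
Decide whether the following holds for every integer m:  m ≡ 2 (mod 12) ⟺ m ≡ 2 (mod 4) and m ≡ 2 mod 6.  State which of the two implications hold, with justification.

(⟸) If m ≡ 2 (mod 4) and m ≡ 2 (mod 6), then by the Chinese remainder theorem m ≡ 2 (mod 12). This is exactly m ≡ 2 (mod 12).

(⟹) Suppose m ≡ 2 (mod 12); write m = 12j + 2. Since 4 ∣ 12, reducing mod 4 gives m ≡ 2 (mod 4); since 6 ∣ 12, reducing mod 6 gives m ≡ 2 (mod 6).

Equivalent; both directions hold.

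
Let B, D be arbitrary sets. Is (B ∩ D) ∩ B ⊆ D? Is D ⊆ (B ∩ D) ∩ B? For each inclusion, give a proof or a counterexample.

Only the forward inclusion holds.

(⊆) Let x ∈ (B ∩ D) ∩ B. Then x ∈ B ∩ D, from which x ∈ D.

(⊇) This inclusion fails. Take B = ∅, D = {1}; then 1 ∈ D but 1 ∉ (B ∩ D) ∩ B.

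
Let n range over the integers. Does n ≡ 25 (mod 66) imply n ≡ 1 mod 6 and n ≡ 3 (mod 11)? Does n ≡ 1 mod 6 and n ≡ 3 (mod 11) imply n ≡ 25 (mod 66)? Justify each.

(⟹) Suppose n ≡ 25 (mod 66); write n = 66j + 25. Since 6 ∣ 66, reducing mod 6 gives n ≡ 25 ≡ 1 (mod 6); since 11 ∣ 66, reducing mod 11 gives n ≡ 25 ≡ 3 (mod 11).

(⟸) Conversely, if n ≡ 1 (mod 6) and n ≡ 3 (mod 11), then by the Chinese remainder theorem n ≡ 25 (mod 66). This is exactly n ≡ 25 (mod 66).

Equivalent; both directions hold.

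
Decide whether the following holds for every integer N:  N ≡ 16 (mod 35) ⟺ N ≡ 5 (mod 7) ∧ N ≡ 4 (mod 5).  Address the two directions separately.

Both directions fail.

[⇒] This fails: N = 16 gives 16 ≡ 16 (mod 35) but 16 ≡ 2 (mod 7), so the conjunction on the right does not hold.

[⇐] This fails: N = 19 satisfies both congruences on the right (19 ≡ 5 mod 7 and 19 ≡ 4 mod 5) yet 19 ≡ 19 (mod 35), not 16.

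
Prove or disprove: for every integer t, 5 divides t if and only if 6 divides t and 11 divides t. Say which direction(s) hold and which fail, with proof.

Both directions fail.

(→) This fails: take t = 5. Certainly 5 ∣ 5, but 6 ∤ 5.

(←) This fails: take t = 66. Both 6 ∣ 66 and 11 ∣ 66, yet 66 is not a multiple of 5 (since 66 = 13·5 + 1), so 5 ∤ 66.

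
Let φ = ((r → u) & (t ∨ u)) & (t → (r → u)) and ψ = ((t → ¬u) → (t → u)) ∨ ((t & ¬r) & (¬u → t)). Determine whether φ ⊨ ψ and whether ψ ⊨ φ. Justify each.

(⇒) holds; (⇐) fails.

Forward direction. Assume the antecedent. If r is true, the antecedent forces (t = F, r = T, u = T) or (t = T, r = T, u = T), and the consequent holds there. If r is false, the consequent reduces to true regardless of the other variables. Either way the consequent holds.

Converse. This fails. Under t = F, r = F, u = F, the left side is false but the right side is true.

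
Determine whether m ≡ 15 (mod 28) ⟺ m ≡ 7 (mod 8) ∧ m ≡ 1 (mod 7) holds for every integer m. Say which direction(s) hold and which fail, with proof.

(⇒) fails; (⇐) holds.

(⟹) This fails: m = 43 gives 43 ≡ 15 (mod 28) but 43 ≡ 3 (mod 8), so the conjunction on the right does not hold.

(⟸) Conversely, if m ≡ 7 (mod 8) and m ≡ 1 (mod 7), then by the Chinese remainder theorem m ≡ 15 (mod 56). Since 15 ≡ 15 (mod 28) and 28 ∣ 56, we get m ≡ 15 (mod 28).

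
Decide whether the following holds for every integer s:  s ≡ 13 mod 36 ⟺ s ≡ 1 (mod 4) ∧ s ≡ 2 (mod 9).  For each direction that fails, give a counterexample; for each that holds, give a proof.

Neither implication holds.

(⟹) This fails: s = 13 gives 13 ≡ 13 (mod 36) but 13 ≡ 4 (mod 9), so the conjunction on the right does not hold.

(⟸) This fails: s = 29 satisfies both congruences on the right (29 ≡ 1 mod 4 and 29 ≡ 2 mod 9) yet 29 ≡ 29 (mod 36), not 13.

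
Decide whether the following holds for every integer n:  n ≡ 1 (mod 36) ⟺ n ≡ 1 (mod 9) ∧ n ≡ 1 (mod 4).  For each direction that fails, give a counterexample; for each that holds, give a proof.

Forward direction. Suppose n ≡ 1 (mod 36); write n = 36j + 1. Since 9 ∣ 36, reducing mod 9 gives n ≡ 1 (mod 9); since 4 ∣ 36, reducing mod 4 gives n ≡ 1 (mod 4).

Converse. If n ≡ 1 (mod 9) and n ≡ 1 (mod 4), then by the Chinese remainder theorem n ≡ 1 (mod 36). This is exactly n ≡ 1 (mod 36).

Both implications hold.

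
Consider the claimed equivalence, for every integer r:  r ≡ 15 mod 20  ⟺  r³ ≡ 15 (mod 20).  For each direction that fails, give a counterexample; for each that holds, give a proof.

(⟸) Suppose r³ ≡ 15 (mod 20). The only residue r in {0, …, 19} with r³ ≡ 15 (mod 20) is r = 15, so r ≡ 15 (mod 20).

(⟹) Suppose r ≡ 15 mod 20. Write r = 20j + 15. Then (20j + 15)³ = 8000j³ + 18000j² + 13500j + 3375 = 20(400j³ + 900j² + 675j + 168) + 15, so r³ ≡ 15 (mod 20).

Both directions hold.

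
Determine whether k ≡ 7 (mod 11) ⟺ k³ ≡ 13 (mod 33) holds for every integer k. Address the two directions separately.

Forward direction. This fails: take k = 18. Then 18 ≡ 7 (mod 11), but 18³ = 5832 ≡ 24 (mod 33), not 13.

Converse. The residues r modulo 33 with r³ ≡ 13 (mod 33) are exactly {7}, and each is ≡ 7 (mod 11).

The forward direction fails; the converse holds.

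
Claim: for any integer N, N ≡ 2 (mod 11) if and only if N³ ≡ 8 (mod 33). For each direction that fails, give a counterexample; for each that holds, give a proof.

Not equivalent: only (⇐) holds.

(→) This fails: take N = 13. Then 13 ≡ 2 (mod 11), but 13³ = 2197 ≡ 19 (mod 33), not 8.

(←) Conversely, the residues r modulo 33 with r³ ≡ 8 (mod 33) are exactly {2}, and each is ≡ 2 (mod 11).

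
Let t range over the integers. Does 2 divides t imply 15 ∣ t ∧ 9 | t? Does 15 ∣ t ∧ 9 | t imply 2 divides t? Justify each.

Neither implication holds.

(⟹) This fails: take t = 2. Certainly 2 ∣ 2, but 15 ∤ 2.

(⟸) This fails: take t = 45. Both 15 ∣ 45 and 9 ∣ 45, yet 45 is not a multiple of 2 (since 45 = 22·2 + 1), so 2 ∤ 45.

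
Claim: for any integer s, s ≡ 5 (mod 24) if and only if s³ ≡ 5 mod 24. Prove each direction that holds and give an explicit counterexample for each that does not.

Both directions hold.

(⟹) Suppose s ≡ 5 (mod 24). Write s = 24j + 5. Then (24j + 5)³ = 13824j³ + 8640j² + 1800j + 125 = 24(576j³ + 360j² + 75j + 5) + 5, so s³ ≡ 5 (mod 24).

(⟸) Conversely, suppose s³ ≡ 5 (mod 24). The only residue r in {0, …, 23} with r³ ≡ 5 (mod 24) is r = 5, so s ≡ 5 (mod 24).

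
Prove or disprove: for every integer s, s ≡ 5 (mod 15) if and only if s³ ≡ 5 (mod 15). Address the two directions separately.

Both directions hold.

(⇒) Suppose s ≡ 5 (mod 15). Write s = 15j + 5. Then (15j + 5)³ = 3375j³ + 3375j² + 1125j + 125 = 15(225j³ + 225j² + 75j + 8) + 5, so s³ ≡ 5 (mod 15).

(⇐) Conversely, suppose s³ ≡ 5 (mod 15). The only residue r in {0, …, 14} with r³ ≡ 5 (mod 15) is r = 5, so s ≡ 5 (mod 15).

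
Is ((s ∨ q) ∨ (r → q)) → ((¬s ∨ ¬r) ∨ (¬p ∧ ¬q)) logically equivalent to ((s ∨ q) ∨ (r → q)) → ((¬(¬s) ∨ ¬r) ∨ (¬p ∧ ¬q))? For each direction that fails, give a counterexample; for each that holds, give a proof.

Neither direction holds.

Forward direction. This fails. Under q = T, s = F, r = T, p = F, the left side is true but the right side is false.

Converse. This fails. Under q = T, s = T, r = T, p = F, the left side is false but the right side is true.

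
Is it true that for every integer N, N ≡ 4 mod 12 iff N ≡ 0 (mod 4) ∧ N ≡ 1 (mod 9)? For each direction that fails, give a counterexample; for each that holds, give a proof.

The forward direction fails; the converse holds.

(⟸) If N ≡ 0 (mod 4) and N ≡ 1 (mod 9), then by the Chinese remainder theorem N ≡ 28 (mod 36). Since 28 ≡ 4 (mod 12) and 12 ∣ 36, we get N ≡ 4 (mod 12).

(⟹) This fails: N = 16 gives 16 ≡ 4 (mod 12) but 16 ≡ 7 (mod 9), so the conjunction on the right does not hold.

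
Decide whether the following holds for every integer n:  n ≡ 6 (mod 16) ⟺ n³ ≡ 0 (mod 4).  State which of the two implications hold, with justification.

Forward direction. Suppose n ≡ 6 (mod 16). Then n³ ≡ 6³ = 216 (mod 16), and since 4 ∣ 16, also n³ ≡ 0 (mod 4).

Converse. This fails: take n = 0. Then 0³ = 0 ≡ 0 (mod 4), yet 0 ≡ 0 (mod 16), not 6.

The forward direction holds; the converse fails.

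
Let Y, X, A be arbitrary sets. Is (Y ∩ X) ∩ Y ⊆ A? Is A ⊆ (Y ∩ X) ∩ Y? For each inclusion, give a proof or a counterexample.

(⟹) This inclusion fails. Take Y = {1}, X = {1}, A = ∅; then 1 ∈ (Y ∩ X) ∩ Y but 1 ∉ A.

(⟸) This inclusion fails. Take Y = ∅, X = ∅, A = {1}; then 1 ∈ A but 1 ∉ (Y ∩ X) ∩ Y.

(⊆) fails and (⊇) fails.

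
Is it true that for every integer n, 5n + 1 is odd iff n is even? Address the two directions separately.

Both directions hold.

(⟹) Suppose 5n + 1 is odd. Since 5 is odd, 5n and n have the same parity, so 5n + 1 ≡ n + 1 (mod 2). As 1 is odd, 5n + 1 is odd exactly when n is even. Thus n is even.

(⟸) Conversely, suppose n is even; write n = 2j. Then 5n + 1 = 5·(2j) + 1 = 2·5j + 1, which is odd.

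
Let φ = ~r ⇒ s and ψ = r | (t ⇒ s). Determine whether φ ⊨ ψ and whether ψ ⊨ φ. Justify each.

Forward direction. Assume the antecedent. If s is true, r | (t ⇒ s) reduces to true regardless of the other variables. If s is false, the antecedent forces (s = F, r = T, t = F) or (s = F, r = T, t = T), and r | (t ⇒ s) holds there. Either way r | (t ⇒ s) holds.

Converse. This fails. Under s = F, r = F, t = F, the left side is false but the right side is true.

Only the forward implication holds.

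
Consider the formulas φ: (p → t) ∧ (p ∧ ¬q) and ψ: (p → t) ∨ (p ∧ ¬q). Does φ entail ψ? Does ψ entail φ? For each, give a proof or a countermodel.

(⇒) holds; (⇐) fails.

Forward direction. Assume the antecedent. If p is true, the antecedent forces (p = T, t = T, q = F), and (p → t) ∨ (p ∧ ¬q) holds there. If p is false, the antecedent cannot hold. Either way (p → t) ∨ (p ∧ ¬q) holds.

Converse. This fails. Under p = F, t = F, q = F, the left side is false but the right side is true.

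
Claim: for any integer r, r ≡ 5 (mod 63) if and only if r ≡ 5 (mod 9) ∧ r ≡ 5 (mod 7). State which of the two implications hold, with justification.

The biconditional holds.

(⟸) If r ≡ 5 (mod 9) and r ≡ 5 (mod 7), then by the Chinese remainder theorem r ≡ 5 (mod 63). This is exactly r ≡ 5 (mod 63).

(⟹) Suppose r ≡ 5 (mod 63); write r = 63j + 5. Since 9 ∣ 63, reducing mod 9 gives r ≡ 5 (mod 9); since 7 ∣ 63, reducing mod 7 gives r ≡ 5 (mod 7).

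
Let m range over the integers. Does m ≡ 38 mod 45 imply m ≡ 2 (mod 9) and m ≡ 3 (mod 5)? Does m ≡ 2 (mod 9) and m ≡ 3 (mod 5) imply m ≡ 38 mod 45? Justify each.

[⇒] Suppose m ≡ 38 (mod 45); write m = 45j + 38. Since 9 ∣ 45, reducing mod 9 gives m ≡ 38 ≡ 2 (mod 9); since 5 ∣ 45, reducing mod 5 gives m ≡ 38 ≡ 3 (mod 5).

[⇐] Conversely, if m ≡ 2 (mod 9) and m ≡ 3 (mod 5), then by the Chinese remainder theorem m ≡ 38 (mod 45). This is exactly m ≡ 38 (mod 45).

Both implications hold.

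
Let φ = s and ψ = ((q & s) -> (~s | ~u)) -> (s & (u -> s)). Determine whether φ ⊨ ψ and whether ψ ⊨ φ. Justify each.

[⇒] Assume the antecedent. If q is true, the antecedent forces (q = T, u = F, s = T) or (q = T, u = T, s = T), and the consequent holds there. If q is false, the antecedent forces (q = F, u = F, s = T) or (q = F, u = T, s = T), and the consequent holds there. Either way the consequent holds.

[⇐] Assume the antecedent. If q is true, the antecedent forces (q = T, u = F, s = T) or (q = T, u = T, s = T), and s holds there. If q is false, the antecedent forces (q = F, u = F, s = T) or (q = F, u = T, s = T), and s holds there. Either way s holds.

Both implications hold.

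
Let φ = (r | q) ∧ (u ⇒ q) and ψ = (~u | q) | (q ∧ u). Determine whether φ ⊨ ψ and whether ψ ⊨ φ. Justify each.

[⇐] This fails. Under q = F, r = F, u = F, the left side is false but the right side is true.

[⇒] Assume the antecedent. If q is true, (~u | q) | (q ∧ u) reduces to true regardless of the other variables. If q is false, the antecedent forces (q = F, r = T, u = F), and (~u | q) | (q ∧ u) holds there. Either way (~u | q) | (q ∧ u) holds.

The forward direction holds; the converse fails.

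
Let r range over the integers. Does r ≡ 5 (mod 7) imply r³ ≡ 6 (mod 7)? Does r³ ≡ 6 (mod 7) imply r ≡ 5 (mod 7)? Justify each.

Not equivalent: only (⇒) holds.

(→) Suppose r ≡ 5 (mod 7). Write r = 7j + 5. Then (7j + 5)³ = 343j³ + 735j² + 525j + 125 = 7(49j³ + 105j² + 75j + 17) + 6, so r³ ≡ 6 (mod 7).

(←) This fails: take r = 3. Then 3³ = 27 ≡ 6 (mod 7), yet 3 ≡ 3 (mod 7), not 5.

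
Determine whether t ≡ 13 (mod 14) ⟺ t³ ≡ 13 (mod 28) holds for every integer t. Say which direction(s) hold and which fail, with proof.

(⟹) This fails: take t = 27. Then 27 ≡ 13 (mod 14), but 27³ = 19683 ≡ 27 (mod 28), not 13.

(⟸) This fails: take t = 5. Then 5³ = 125 ≡ 13 (mod 28), yet 5 ≡ 5 (mod 14), not 13.

Both directions fail.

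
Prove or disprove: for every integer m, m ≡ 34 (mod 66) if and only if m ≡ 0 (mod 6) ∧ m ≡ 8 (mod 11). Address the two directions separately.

(⟹) This fails: m = 34 gives 34 ≡ 34 (mod 66) but 34 ≡ 4 (mod 6), so the conjunction on the right does not hold.

(⟸) This fails: m = 30 satisfies both congruences on the right (30 ≡ 0 mod 6 and 30 ≡ 8 mod 11) yet 30 ≡ 30 (mod 66), not 34.

Neither implication holds.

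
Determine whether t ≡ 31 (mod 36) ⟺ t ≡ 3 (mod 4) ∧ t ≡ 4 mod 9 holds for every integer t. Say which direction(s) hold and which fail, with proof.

(→) Suppose t ≡ 31 (mod 36); write t = 36j + 31. Since 4 ∣ 36, reducing mod 4 gives t ≡ 31 ≡ 3 (mod 4); since 9 ∣ 36, reducing mod 9 gives t ≡ 31 ≡ 4 (mod 9).

(←) Conversely, if t ≡ 3 (mod 4) and t ≡ 4 (mod 9), then by the Chinese remainder theorem t ≡ 31 (mod 36). This is exactly t ≡ 31 (mod 36).

Both directions hold.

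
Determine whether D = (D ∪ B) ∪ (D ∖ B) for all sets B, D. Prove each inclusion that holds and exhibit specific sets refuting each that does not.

The sets are not equal: only the forward inclusion holds.

(⟹) Let x ∈ D. Then either x ∈ D and x ∉ B; or x ∈ B ∩ D. In each case x ∈ (D ∪ B) ∪ (D ∖ B), so D ⊆ (D ∪ B) ∪ (D ∖ B).

(⟸) This inclusion fails. Take B = {1}, D = ∅; then 1 ∈ (D ∪ B) ∪ (D ∖ B) but 1 ∉ D.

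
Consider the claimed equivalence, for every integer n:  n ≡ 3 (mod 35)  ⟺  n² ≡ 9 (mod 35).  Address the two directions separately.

The forward direction holds; the converse fails.

Forward direction. Suppose n ≡ 3 (mod 35). Write n = 35j + 3. Then (35j + 3)² = 1225j² + 210j + 9 = 35(35j² + 6j) + 9, so n² ≡ 9 (mod 35).

Converse. This fails: take n = 17. Then 17² = 289 ≡ 9 (mod 35), yet 17 ≡ 17 (mod 35), not 3.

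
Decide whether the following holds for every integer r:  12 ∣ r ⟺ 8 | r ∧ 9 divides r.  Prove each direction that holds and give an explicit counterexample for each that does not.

(⇒) fails; (⇐) holds.

[⇒] This fails: take r = 12. Certainly 12 ∣ 12, but 8 ∤ 12.

[⇐] Suppose 8 ∣ r and 9 ∣ r. Any common multiple of 8 and 9 is a multiple of their lcm; here gcd(8, 9) = 1, so lcm(8, 9) = 8·9 = 72, so 72 ∣ r. Since 12 ∣ 72, it follows that 12 ∣ r.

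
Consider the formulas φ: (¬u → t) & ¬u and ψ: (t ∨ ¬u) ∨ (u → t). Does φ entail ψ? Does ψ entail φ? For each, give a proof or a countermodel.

Only the forward direction holds.

Forward direction. Assume the antecedent. If u is true, the antecedent cannot hold. If u is false, (t ∨ ¬u) ∨ (u → t) reduces to true regardless of the other variables. Either way (t ∨ ¬u) ∨ (u → t) holds.

Converse. This fails. Under u = F, t = F, the left side is false but the right side is true.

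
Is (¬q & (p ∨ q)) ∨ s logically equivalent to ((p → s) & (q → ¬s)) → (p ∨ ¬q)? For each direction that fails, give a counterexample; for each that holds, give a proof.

Only the forward direction holds.

(⇐) This fails. Under s = F, q = F, p = F, the left side is false but the right side is true.

(⇒) Assume the antecedent. If s is true, the consequent reduces to true regardless of the other variables. If s is false, the antecedent forces (s = F, q = F, p = T), and the consequent holds there. Either way the consequent holds.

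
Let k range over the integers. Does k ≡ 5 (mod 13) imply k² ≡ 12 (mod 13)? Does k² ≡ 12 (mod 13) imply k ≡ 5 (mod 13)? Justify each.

Only the forward implication holds.

(⇐) This fails: take k = 8. Then 8² = 64 ≡ 12 (mod 13), yet 8 ≡ 8 (mod 13), not 5.

(⇒) Suppose k ≡ 5 (mod 13). Write k = 13j + 5. Then (13j + 5)² = 169j² + 130j + 25 = 13(13j² + 10j + 1) + 12, so k² ≡ 12 (mod 13).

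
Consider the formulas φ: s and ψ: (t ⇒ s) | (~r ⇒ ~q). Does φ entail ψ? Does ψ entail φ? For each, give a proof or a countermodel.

[⇒] Assume the antecedent. If s is true, (t ⇒ s) | (~r ⇒ ~q) reduces to true regardless of the other variables. If s is false, the antecedent cannot hold. Either way (t ⇒ s) | (~r ⇒ ~q) holds.

[⇐] This fails. Under s = F, t = F, r = F, q = F, the left side is false but the right side is true.

Only the forward direction holds.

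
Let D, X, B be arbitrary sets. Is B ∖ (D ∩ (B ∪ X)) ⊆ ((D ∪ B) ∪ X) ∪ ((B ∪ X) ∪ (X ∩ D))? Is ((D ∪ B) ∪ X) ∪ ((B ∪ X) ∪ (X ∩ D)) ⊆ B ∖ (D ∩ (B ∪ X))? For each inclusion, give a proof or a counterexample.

Forward inclusion. Let x ∈ B ∖ (D ∩ (B ∪ X)). Then either x ∈ B and x ∉ D, X; or x ∈ X ∩ B and x ∉ D. In each case x ∈ ((D ∪ B) ∪ X) ∪ ((B ∪ X) ∪ (X ∩ D)), so B ∖ (D ∩ (B ∪ X)) ⊆ ((D ∪ B) ∪ X) ∪ ((B ∪ X) ∪ (X ∩ D)).

Reverse inclusion. This inclusion fails. Take D = {1}, X = ∅, B = ∅; then 1 ∈ ((D ∪ B) ∪ X) ∪ ((B ∪ X) ∪ (X ∩ D)) but 1 ∉ B ∖ (D ∩ (B ∪ X)).

The sets are not equal: only the forward inclusion holds.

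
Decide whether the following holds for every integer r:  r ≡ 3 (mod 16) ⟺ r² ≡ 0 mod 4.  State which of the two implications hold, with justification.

Forward direction. This fails: take r = 3. Then 3 ≡ 3 (mod 16), but 3² = 9 ≡ 1 (mod 4), not 0.

Converse. This fails: take r = 0. Then 0² = 0 ≡ 0 (mod 4), yet 0 ≡ 0 (mod 16), not 3.

Neither direction holds.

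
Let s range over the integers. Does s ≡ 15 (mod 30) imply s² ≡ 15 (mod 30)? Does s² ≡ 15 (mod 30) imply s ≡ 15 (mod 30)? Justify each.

Both directions hold; the statement is true.

(⇐) Suppose s² ≡ 15 (mod 30). The only residue r in {0, …, 29} with r² ≡ 15 (mod 30) is r = 15, so s ≡ 15 (mod 30).

(⇒) Suppose s ≡ 15 (mod 30). Write s = 30j + 15. Then (30j + 15)² = 900j² + 900j + 225 = 30(30j² + 30j + 7) + 15, so s² ≡ 15 (mod 30).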